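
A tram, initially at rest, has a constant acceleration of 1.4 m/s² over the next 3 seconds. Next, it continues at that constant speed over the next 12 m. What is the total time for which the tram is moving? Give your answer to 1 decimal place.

Phase 1 (accelerating): v₀ = 0 m/s, a = 1.4 m/s².
v = v₀ + at = 0 + (1.4)(3) = 4.20 m/s
Δx = v₀t + ½at² = 0·3 + 0.5·1.4·3² = 6.30 m

Phase 2 (constant speed): v₀ = 4.20 m/s, a = 0 m/s².
Constant speed: t = d/v = 12/4.20 = 2.86 s
Total time = 3.00 + 2.86 = 5.86 s

5.9 s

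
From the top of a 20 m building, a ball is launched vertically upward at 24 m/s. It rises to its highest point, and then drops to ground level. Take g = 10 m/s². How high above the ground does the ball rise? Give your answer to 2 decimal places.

48.80 m

Phase 1 (rising): v₀ = 24.0 m/s, a = -10 m/s².
v = v₀ + at → t = (0 − 24.0) / -10 = 2.40 s
v² = v₀² + 2aΔx → Δx = (0² − 24.0²)/(2·-10) = 28.8 m
Maximum height = 20 + 28.8 = 48.8 m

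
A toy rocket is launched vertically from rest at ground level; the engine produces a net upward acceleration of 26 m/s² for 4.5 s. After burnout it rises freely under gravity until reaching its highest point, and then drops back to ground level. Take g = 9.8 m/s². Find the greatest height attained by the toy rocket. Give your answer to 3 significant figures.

962 m

Phase 1 (powered ascent): v₀ = 0 m/s, a = 26 m/s².
v = v₀ + at = 0 + (26)(4.5) = 117 m/s
Δx = v₀t + ½at² = 0·4.5 + 0.5·26·4.5² = 263 m

Phase 2 (coasting upward): v₀ = 117 m/s, a = -9.8 m/s².
v = v₀ + at → t = (0 − 117) / -9.8 = 11.9 s
v² = v₀² + 2aΔx → Δx = (0² − 117²)/(2·-9.8) = 698 m
Maximum height = 263 + 698 = 962 m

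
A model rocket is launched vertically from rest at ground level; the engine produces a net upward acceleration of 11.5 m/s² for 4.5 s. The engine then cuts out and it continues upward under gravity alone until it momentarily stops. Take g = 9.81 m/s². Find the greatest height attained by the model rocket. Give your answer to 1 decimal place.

252.9 m

Phase 1 (powered ascent): v₀ = 0 m/s, a = 11.5 m/s².
v = v₀ + at = 0 + (11.5)(4.5) = 51.8 m/s
Δx = v₀t + ½at² = 0·4.5 + 0.5·11.5·4.5² = 116 m

Phase 2 (coasting upward): v₀ = 51.8 m/s, a = -9.81 m/s².
v = v₀ + at → t = (0 − 51.8) / -9.81 = 5.28 s
v² = v₀² + 2aΔx → Δx = (0² − 51.8²)/(2·-9.81) = 136 m
Maximum height = 116 + 136 = 253 m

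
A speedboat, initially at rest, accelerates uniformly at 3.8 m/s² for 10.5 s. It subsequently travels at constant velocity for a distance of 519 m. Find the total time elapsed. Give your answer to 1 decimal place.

23.5 s

Phase 1 (accelerating): v₀ = 0 m/s, a = 3.8 m/s².
v = v₀ + at = 0 + (3.8)(10.5) = 39.9 m/s
Δx = v₀t + ½at² = 0·10.5 + 0.5·3.8·10.5² = 209 m

Phase 2 (constant speed): v₀ = 39.9 m/s, a = 0 m/s².
Constant speed: t = d/v = 519/39.9 = 13.0 s
Total time = 10.5 + 13.0 = 23.5 s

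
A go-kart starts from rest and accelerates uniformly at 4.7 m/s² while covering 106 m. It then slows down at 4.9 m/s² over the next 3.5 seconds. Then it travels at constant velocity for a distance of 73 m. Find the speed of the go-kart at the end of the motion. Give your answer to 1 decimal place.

14.4 m/s

Phase 1 (accelerating): v₀ = 0 m/s, a = 4.7 m/s².
v² = v₀² + 2aΔx = 0² + 2·4.7·106 = 996 → v = 31.6 m/s
t = (v − v₀)/a = (31.6 − 0)/4.7 = 6.72 s

Phase 2 (decelerating): v₀ = 31.6 m/s, a = -4.9 m/s².
v = v₀ + at = 31.6 + (-4.9)(3.5) = 14.4 m/s
Δx = v₀t + ½at² = 31.6·3.5 + 0.5·-4.9·3.5² = 80.5 m

Phase 3 (constant speed): v₀ = 14.4 m/s, a = 0 m/s².
Constant speed: t = d/v = 73/14.4 = 5.06 s
Final speed = 14.4 m/s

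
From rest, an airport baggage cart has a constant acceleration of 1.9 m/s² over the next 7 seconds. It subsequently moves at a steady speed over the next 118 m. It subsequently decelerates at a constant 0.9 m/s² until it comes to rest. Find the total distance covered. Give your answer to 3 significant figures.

263 m

Phase 1 (accelerating): v₀ = 0 m/s, a = 1.9 m/s².
v = v₀ + at = 0 + (1.9)(7) = 13.3 m/s
Δx = v₀t + ½at² = 0·7 + 0.5·1.9·7² = 46.5 m

Phase 2 (constant speed): v₀ = 13.3 m/s, a = 0 m/s².
Constant speed: t = d/v = 118/13.3 = 8.87 s

Phase 3 (decelerating): v₀ = 13.3 m/s, a = -0.9 m/s².
v = v₀ + at → t = (0 − 13.3) / -0.9 = 14.8 s
v² = v₀² + 2aΔx → Δx = (0² − 13.3²)/(2·-0.9) = 98.3 m
Total distance = 46.5 + 118 + 98.3 = 263 m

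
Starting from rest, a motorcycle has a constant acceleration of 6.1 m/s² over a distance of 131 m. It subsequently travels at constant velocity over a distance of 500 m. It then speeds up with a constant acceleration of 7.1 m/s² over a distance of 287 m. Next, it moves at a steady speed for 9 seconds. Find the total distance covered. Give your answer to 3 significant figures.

1600 m

Phase 1 (accelerating): v₀ = 0 m/s, a = 6.1 m/s².
v² = v₀² + 2aΔx = 0² + 2·6.1·131 = 1600 → v = 40.0 m/s
t = (v − v₀)/a = (40.0 − 0)/6.1 = 6.55 s

Phase 2 (constant speed): v₀ = 40.0 m/s, a = 0 m/s².
Constant speed: t = d/v = 500/40.0 = 12.5 s

Phase 3 (accelerating): v₀ = 40.0 m/s, a = 7.1 m/s².
v² = v₀² + 2aΔx = 40.0² + 2·7.1·287 = 5670 → v = 75.3 m/s
t = (v − v₀)/a = (75.3 − 40.0)/7.1 = 4.98 s

Phase 4 (constant speed): v₀ = 75.3 m/s, a = 0 m/s².
v = v₀ + at = 75.3 + (0)(9) = 75.3 m/s
Δx = v₀t + ½at² = 75.3·9 + 0.5·0·9² = 678 m
Total distance = 131 + 500 + 287 + 678 = 1600 m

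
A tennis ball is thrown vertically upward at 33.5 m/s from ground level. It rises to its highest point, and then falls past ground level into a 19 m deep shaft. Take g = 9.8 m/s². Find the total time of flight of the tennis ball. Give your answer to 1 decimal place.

7.4 s

Phase 1 (rising): v₀ = 33.5 m/s, a = -9.8 m/s².
v = v₀ + at → t = (0 − 33.5) / -9.8 = 3.42 s
v² = v₀² + 2aΔx → Δx = (0² − 33.5²)/(2·-9.8) = 57.3 m

Phase 2 (falling): v₀ = 0 m/s, a = -9.8 m/s².
Falls 76.3 m from rest: t = √(2·76.3/9.8) = 3.94 s; v = g·t = 38.7 m/s.
Total time = 3.42 + 3.94 = 7.36 s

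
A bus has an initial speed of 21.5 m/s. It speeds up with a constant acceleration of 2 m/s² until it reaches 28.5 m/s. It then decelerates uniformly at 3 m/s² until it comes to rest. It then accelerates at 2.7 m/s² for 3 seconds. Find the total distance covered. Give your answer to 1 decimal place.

235.0 m

Phase 1 (accelerating): v₀ = 21.5 m/s, a = 2 m/s².
v = v₀ + at → t = (28.5 − 21.5) / 2 = 3.50 s
v² = v₀² + 2aΔx → Δx = (28.5² − 21.5²)/(2·2) = 87.5 m

Phase 2 (decelerating): v₀ = 28.5 m/s, a = -3 m/s².
v = v₀ + at → t = (0 − 28.5) / -3 = 9.50 s
v² = v₀² + 2aΔx → Δx = (0² − 28.5²)/(2·-3) = 135 m

Phase 3 (accelerating): v₀ = 0 m/s, a = 2.7 m/s².
v = v₀ + at = 0 + (2.7)(3) = 8.10 m/s
Δx = v₀t + ½at² = 0·3 + 0.5·2.7·3² = 12.2 m
Total distance = 87.5 + 135 + 12.2 = 235 m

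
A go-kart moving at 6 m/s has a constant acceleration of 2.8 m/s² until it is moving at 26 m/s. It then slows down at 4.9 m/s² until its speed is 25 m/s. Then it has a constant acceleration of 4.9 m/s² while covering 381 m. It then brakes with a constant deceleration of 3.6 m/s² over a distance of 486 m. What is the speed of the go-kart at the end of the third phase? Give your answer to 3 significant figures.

66.0 m/s

Phase 1 (accelerating): v₀ = 6.00 m/s, a = 2.8 m/s².
v = v₀ + at → t = (26 − 6.00) / 2.8 = 7.14 s
v² = v₀² + 2aΔx → Δx = (26² − 6.00²)/(2·2.8) = 114 m

Phase 2 (decelerating): v₀ = 26.0 m/s, a = -4.9 m/s².
v = v₀ + at → t = (25 − 26.0) / -4.9 = 0.204 s
v² = v₀² + 2aΔx → Δx = (25² − 26.0²)/(2·-4.9) = 5.20 m

Phase 3 (accelerating): v₀ = 25.0 m/s, a = 4.9 m/s².
v² = v₀² + 2aΔx = 25.0² + 2·4.9·381 = 4360 → v = 66.0 m/s
t = (v − v₀)/a = (66.0 − 25.0)/4.9 = 8.37 s
Speed at end of phase 3 = 66.0 m/s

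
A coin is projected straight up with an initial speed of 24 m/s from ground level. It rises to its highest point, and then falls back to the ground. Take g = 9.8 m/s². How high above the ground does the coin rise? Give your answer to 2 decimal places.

29.39 m

Phase 1 (rising): v₀ = 24.0 m/s, a = -9.8 m/s².
v = v₀ + at → t = (0 − 24.0) / -9.8 = 2.45 s
v² = v₀² + 2aΔx → Δx = (0² − 24.0²)/(2·-9.8) = 29.4 m
Maximum height = 29.4 m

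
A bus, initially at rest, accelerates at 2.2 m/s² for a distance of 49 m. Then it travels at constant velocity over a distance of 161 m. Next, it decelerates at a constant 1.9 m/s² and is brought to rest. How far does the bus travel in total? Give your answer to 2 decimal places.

266.74 m

Phase 1 (accelerating): v₀ = 0 m/s, a = 2.2 m/s².
v² = v₀² + 2aΔx = 0² + 2·2.2·49 = 216 → v = 14.7 m/s
t = (v − v₀)/a = (14.7 − 0)/2.2 = 6.67 s

Phase 2 (constant speed): v₀ = 14.7 m/s, a = 0 m/s².
Constant speed: t = d/v = 161/14.7 = 11.0 s

Phase 3 (decelerating): v₀ = 14.7 m/s, a = -1.9 m/s².
v = v₀ + at → t = (0 − 14.7) / -1.9 = 7.73 s
v² = v₀² + 2aΔx → Δx = (0² − 14.7²)/(2·-1.9) = 56.7 m
Total distance = 49.0 + 161 + 56.7 = 267 m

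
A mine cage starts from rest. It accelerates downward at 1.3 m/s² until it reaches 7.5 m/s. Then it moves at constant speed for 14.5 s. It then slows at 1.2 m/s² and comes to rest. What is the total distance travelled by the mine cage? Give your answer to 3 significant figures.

154 m

Phase 1 (accelerating): v₀ = 0 m/s, a = 1.3 m/s².
v = v₀ + at → t = (7.5 − 0) / 1.3 = 5.77 s
v² = v₀² + 2aΔx → Δx = (7.5² − 0²)/(2·1.3) = 21.6 m

Phase 2 (constant speed): v₀ = 7.50 m/s, a = 0 m/s².
v = v₀ + at = 7.50 + (0)(14.5) = 7.50 m/s
Δx = v₀t + ½at² = 7.50·14.5 + 0.5·0·14.5² = 109 m

Phase 3 (decelerating): v₀ = 7.50 m/s, a = -1.2 m/s².
v = v₀ + at → t = (0 − 7.50) / -1.2 = 6.25 s
v² = v₀² + 2aΔx → Δx = (0² − 7.50²)/(2·-1.2) = 23.4 m
Total distance = 21.6 + 109 + 23.4 = 154 m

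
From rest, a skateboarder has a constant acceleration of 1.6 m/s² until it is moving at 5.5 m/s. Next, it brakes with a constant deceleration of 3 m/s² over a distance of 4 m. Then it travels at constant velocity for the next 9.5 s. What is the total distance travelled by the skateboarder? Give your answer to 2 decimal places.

Phase 1 (accelerating): v₀ = 0 m/s, a = 1.6 m/s².
v = v₀ + at → t = (5.5 − 0) / 1.6 = 3.44 s
v² = v₀² + 2aΔx → Δx = (5.5² − 0²)/(2·1.6) = 9.45 m

Phase 2 (decelerating): v₀ = 5.50 m/s, a = -3 m/s².
v² = v₀² + 2aΔx = 5.50² + 2·-3·4 = 6.25 → v = 2.50 m/s
t = (v − v₀)/a = (2.50 − 5.50)/-3 = 1.00 s

Phase 3 (constant speed): v₀ = 2.50 m/s, a = 0 m/s².
v = v₀ + at = 2.50 + (0)(9.5) = 2.50 m/s
Δx = v₀t + ½at² = 2.50·9.5 + 0.5·0·9.5² = 23.8 m
Total distance = 9.45 + 4.00 + 23.8 = 37.2 m

37.20 m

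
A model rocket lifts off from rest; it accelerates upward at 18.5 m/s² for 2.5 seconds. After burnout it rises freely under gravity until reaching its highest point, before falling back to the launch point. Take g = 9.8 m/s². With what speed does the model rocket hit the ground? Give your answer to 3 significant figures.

57.2 m/s

Phase 1 (powered ascent): v₀ = 0 m/s, a = 18.5 m/s².
v = v₀ + at = 0 + (18.5)(2.5) = 46.2 m/s
Δx = v₀t + ½at² = 0·2.5 + 0.5·18.5·2.5² = 57.8 m

Phase 2 (coasting upward): v₀ = 46.2 m/s, a = -9.8 m/s².
v = v₀ + at → t = (0 − 46.2) / -9.8 = 4.72 s
v² = v₀² + 2aΔx → Δx = (0² − 46.2²)/(2·-9.8) = 109 m

Phase 3 (free fall): v₀ = 0 m/s, a = -9.8 m/s².
Falls 167 m from rest: t = √(2·167/9.8) = 5.84 s; v = g·t = 57.2 m/s.
Impact speed = 57.2 m/s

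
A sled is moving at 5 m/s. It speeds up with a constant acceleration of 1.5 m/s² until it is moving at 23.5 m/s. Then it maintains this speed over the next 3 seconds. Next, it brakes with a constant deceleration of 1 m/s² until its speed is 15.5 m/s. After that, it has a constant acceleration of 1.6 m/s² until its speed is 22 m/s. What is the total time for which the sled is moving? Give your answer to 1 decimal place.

27.4 s

Phase 1 (accelerating): v₀ = 5.00 m/s, a = 1.5 m/s².
v = v₀ + at → t = (23.5 − 5.00) / 1.5 = 12.3 s
v² = v₀² + 2aΔx → Δx = (23.5² − 5.00²)/(2·1.5) = 176 m

Phase 2 (constant speed): v₀ = 23.5 m/s, a = 0 m/s².
v = v₀ + at = 23.5 + (0)(3) = 23.5 m/s
Δx = v₀t + ½at² = 23.5·3 + 0.5·0·3² = 70.5 m

Phase 3 (decelerating): v₀ = 23.5 m/s, a = -1 m/s².
v = v₀ + at → t = (15.5 − 23.5) / -1 = 8.00 s
v² = v₀² + 2aΔx → Δx = (15.5² − 23.5²)/(2·-1) = 156 m

Phase 4 (accelerating): v₀ = 15.5 m/s, a = 1.6 m/s².
v = v₀ + at → t = (22 − 15.5) / 1.6 = 4.06 s
v² = v₀² + 2aΔx → Δx = (22² − 15.5²)/(2·1.6) = 76.2 m
Total time = 12.3 + 3.00 + 8.00 + 4.06 = 27.4 s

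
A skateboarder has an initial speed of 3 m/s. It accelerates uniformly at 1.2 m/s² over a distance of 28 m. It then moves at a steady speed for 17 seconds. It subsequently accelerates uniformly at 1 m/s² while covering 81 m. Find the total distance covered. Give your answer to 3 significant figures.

Phase 1 (accelerating): v₀ = 3.00 m/s, a = 1.2 m/s².
v² = v₀² + 2aΔx = 3.00² + 2·1.2·28 = 76.2 → v = 8.73 m/s
t = (v − v₀)/a = (8.73 − 3.00)/1.2 = 4.77 s

Phase 2 (constant speed): v₀ = 8.73 m/s, a = 0 m/s².
v = v₀ + at = 8.73 + (0)(17) = 8.73 m/s
Δx = v₀t + ½at² = 8.73·17 + 0.5·0·17² = 148 m

Phase 3 (accelerating): v₀ = 8.73 m/s, a = 1 m/s².
v² = v₀² + 2aΔx = 8.73² + 2·1·81 = 238 → v = 15.4 m/s
t = (v − v₀)/a = (15.4 − 8.73)/1 = 6.70 s
Total distance = 28.0 + 148 + 81.0 = 257 m

257 m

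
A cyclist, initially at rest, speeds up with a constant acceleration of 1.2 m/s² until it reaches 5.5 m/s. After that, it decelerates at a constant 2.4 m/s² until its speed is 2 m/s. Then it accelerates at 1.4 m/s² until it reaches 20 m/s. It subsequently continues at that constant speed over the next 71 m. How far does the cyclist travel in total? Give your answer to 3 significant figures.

Phase 1 (accelerating): v₀ = 0 m/s, a = 1.2 m/s².
v = v₀ + at → t = (5.5 − 0) / 1.2 = 4.58 s
v² = v₀² + 2aΔx → Δx = (5.5² − 0²)/(2·1.2) = 12.6 m

Phase 2 (decelerating): v₀ = 5.50 m/s, a = -2.4 m/s².
v = v₀ + at → t = (2 − 5.50) / -2.4 = 1.46 s
v² = v₀² + 2aΔx → Δx = (2² − 5.50²)/(2·-2.4) = 5.47 m

Phase 3 (accelerating): v₀ = 2.00 m/s, a = 1.4 m/s².
v = v₀ + at → t = (20 − 2.00) / 1.4 = 12.9 s
v² = v₀² + 2aΔx → Δx = (20² − 2.00²)/(2·1.4) = 141 m

Phase 4 (constant speed): v₀ = 20.0 m/s, a = 0 m/s².
Constant speed: t = d/v = 71/20.0 = 3.55 s
Total distance = 12.6 + 5.47 + 141 + 71.0 = 231 m

231 m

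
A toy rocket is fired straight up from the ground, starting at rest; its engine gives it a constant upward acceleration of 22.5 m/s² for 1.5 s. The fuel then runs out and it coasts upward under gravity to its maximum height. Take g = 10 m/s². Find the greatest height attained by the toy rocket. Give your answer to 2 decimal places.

82.27 m

Phase 1 (powered ascent): v₀ = 0 m/s, a = 22.5 m/s².
v = v₀ + at = 0 + (22.5)(1.5) = 33.8 m/s
Δx = v₀t + ½at² = 0·1.5 + 0.5·22.5·1.5² = 25.3 m

Phase 2 (coasting upward): v₀ = 33.8 m/s, a = -10 m/s².
v = v₀ + at → t = (0 − 33.8) / -10 = 3.38 s
v² = v₀² + 2aΔx → Δx = (0² − 33.8²)/(2·-10) = 57.0 m
Maximum height = 25.3 + 57.0 = 82.3 m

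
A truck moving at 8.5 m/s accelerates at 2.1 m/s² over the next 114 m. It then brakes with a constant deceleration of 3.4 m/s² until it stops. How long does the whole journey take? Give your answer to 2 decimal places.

14.03 s

Phase 1 (accelerating): v₀ = 8.50 m/s, a = 2.1 m/s².
v² = v₀² + 2aΔx = 8.50² + 2·2.1·114 = 551 → v = 23.5 m/s
t = (v − v₀)/a = (23.5 − 8.50)/2.1 = 7.13 s

Phase 2 (decelerating): v₀ = 23.5 m/s, a = -3.4 m/s².
v = v₀ + at → t = (0 − 23.5) / -3.4 = 6.90 s
v² = v₀² + 2aΔx → Δx = (0² − 23.5²)/(2·-3.4) = 81.0 m
Total time = 7.13 + 6.90 = 14.0 s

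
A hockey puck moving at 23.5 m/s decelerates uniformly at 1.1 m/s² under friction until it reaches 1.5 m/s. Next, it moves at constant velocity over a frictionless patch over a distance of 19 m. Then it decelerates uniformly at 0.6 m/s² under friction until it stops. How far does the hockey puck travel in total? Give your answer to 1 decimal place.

Phase 1 (decelerating): v₀ = 23.5 m/s, a = -1.1 m/s².
v = v₀ + at → t = (1.5 − 23.5) / -1.1 = 20.0 s
v² = v₀² + 2aΔx → Δx = (1.5² − 23.5²)/(2·-1.1) = 250 m

Phase 2 (constant speed): v₀ = 1.50 m/s, a = 0 m/s².
Constant speed: t = d/v = 19/1.50 = 12.7 s

Phase 3 (decelerating): v₀ = 1.50 m/s, a = -0.6 m/s².
v = v₀ + at → t = (0 − 1.50) / -0.6 = 2.50 s
v² = v₀² + 2aΔx → Δx = (0² − 1.50²)/(2·-0.6) = 1.88 m
Total distance = 250 + 19.0 + 1.88 = 271 m

270.9 m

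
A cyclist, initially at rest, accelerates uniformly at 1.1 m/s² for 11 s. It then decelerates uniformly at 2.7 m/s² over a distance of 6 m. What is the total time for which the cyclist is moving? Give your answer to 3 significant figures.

11.5 s

Phase 1 (accelerating): v₀ = 0 m/s, a = 1.1 m/s².
v = v₀ + at = 0 + (1.1)(11) = 12.1 m/s
Δx = v₀t + ½at² = 0·11 + 0.5·1.1·11² = 66.6 m

Phase 2 (decelerating): v₀ = 12.1 m/s, a = -2.7 m/s².
v² = v₀² + 2aΔx = 12.1² + 2·-2.7·6 = 114 → v = 10.7 m/s
t = (v − v₀)/a = (10.7 − 12.1)/-2.7 = 0.527 s
Total time = 11.0 + 0.527 = 11.5 s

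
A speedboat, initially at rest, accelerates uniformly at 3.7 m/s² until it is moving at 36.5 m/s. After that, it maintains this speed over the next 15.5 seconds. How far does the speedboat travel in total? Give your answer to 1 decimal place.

745.8 m

Phase 1 (accelerating): v₀ = 0 m/s, a = 3.7 m/s².
v = v₀ + at → t = (36.5 − 0) / 3.7 = 9.86 s
v² = v₀² + 2aΔx → Δx = (36.5² − 0²)/(2·3.7) = 180 m

Phase 2 (constant speed): v₀ = 36.5 m/s, a = 0 m/s².
v = v₀ + at = 36.5 + (0)(15.5) = 36.5 m/s
Δx = v₀t + ½at² = 36.5·15.5 + 0.5·0·15.5² = 566 m
Total distance = 180 + 566 = 746 m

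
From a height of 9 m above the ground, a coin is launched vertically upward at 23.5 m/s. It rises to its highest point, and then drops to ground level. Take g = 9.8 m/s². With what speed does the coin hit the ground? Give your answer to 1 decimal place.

Phase 1 (rising): v₀ = 23.5 m/s, a = -9.8 m/s².
v = v₀ + at → t = (0 − 23.5) / -9.8 = 2.40 s
v² = v₀² + 2aΔx → Δx = (0² − 23.5²)/(2·-9.8) = 28.2 m

Phase 2 (falling): v₀ = 0 m/s, a = -9.8 m/s².
Falls 37.2 m from rest: t = √(2·37.2/9.8) = 2.75 s; v = g·t = 27.0 m/s.
Final speed = 27.0 m/s

27.0 m/s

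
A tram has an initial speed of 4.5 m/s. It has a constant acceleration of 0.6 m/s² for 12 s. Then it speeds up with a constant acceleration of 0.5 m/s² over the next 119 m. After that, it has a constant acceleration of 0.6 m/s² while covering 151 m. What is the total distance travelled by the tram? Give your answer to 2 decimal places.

Phase 1 (accelerating): v₀ = 4.50 m/s, a = 0.6 m/s².
v = v₀ + at = 4.50 + (0.6)(12) = 11.7 m/s
Δx = v₀t + ½at² = 4.50·12 + 0.5·0.6·12² = 97.2 m

Phase 2 (accelerating): v₀ = 11.7 m/s, a = 0.5 m/s².
v² = v₀² + 2aΔx = 11.7² + 2·0.5·119 = 256 → v = 16.0 m/s
t = (v − v₀)/a = (16.0 − 11.7)/0.5 = 8.59 s

Phase 3 (accelerating): v₀ = 16.0 m/s, a = 0.6 m/s².
v² = v₀² + 2aΔx = 16.0² + 2·0.6·151 = 437 → v = 20.9 m/s
t = (v − v₀)/a = (20.9 − 16.0)/0.6 = 8.18 s
Total distance = 97.2 + 119 + 151 = 367 m

367.20 m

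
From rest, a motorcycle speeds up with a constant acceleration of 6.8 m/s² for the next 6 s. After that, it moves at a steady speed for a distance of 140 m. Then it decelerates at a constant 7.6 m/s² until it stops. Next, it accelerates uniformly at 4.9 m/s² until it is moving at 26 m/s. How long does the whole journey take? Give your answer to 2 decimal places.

20.11 s

Phase 1 (accelerating): v₀ = 0 m/s, a = 6.8 m/s².
v = v₀ + at = 0 + (6.8)(6) = 40.8 m/s
Δx = v₀t + ½at² = 0·6 + 0.5·6.8·6² = 122 m

Phase 2 (constant speed): v₀ = 40.8 m/s, a = 0 m/s².
Constant speed: t = d/v = 140/40.8 = 3.43 s

Phase 3 (decelerating): v₀ = 40.8 m/s, a = -7.6 m/s².
v = v₀ + at → t = (0 − 40.8) / -7.6 = 5.37 s
v² = v₀² + 2aΔx → Δx = (0² − 40.8²)/(2·-7.6) = 110 m

Phase 4 (accelerating): v₀ = 0 m/s, a = 4.9 m/s².
v = v₀ + at → t = (26 − 0) / 4.9 = 5.31 s
v² = v₀² + 2aΔx → Δx = (26² − 0²)/(2·4.9) = 69.0 m
Total time = 6.00 + 3.43 + 5.37 + 5.31 = 20.1 s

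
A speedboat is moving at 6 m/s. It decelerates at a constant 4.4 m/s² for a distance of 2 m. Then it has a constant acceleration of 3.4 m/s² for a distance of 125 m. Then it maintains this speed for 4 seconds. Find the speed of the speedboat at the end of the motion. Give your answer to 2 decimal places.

Phase 1 (decelerating): v₀ = 6.00 m/s, a = -4.4 m/s².
v² = v₀² + 2aΔx = 6.00² + 2·-4.4·2 = 18.4 → v = 4.29 m/s
t = (v − v₀)/a = (4.29 − 6.00)/-4.4 = 0.389 s

Phase 2 (accelerating): v₀ = 4.29 m/s, a = 3.4 m/s².
v² = v₀² + 2aΔx = 4.29² + 2·3.4·125 = 868 → v = 29.5 m/s
t = (v − v₀)/a = (29.5 − 4.29)/3.4 = 7.41 s

Phase 3 (constant speed): v₀ = 29.5 m/s, a = 0 m/s².
v = v₀ + at = 29.5 + (0)(4) = 29.5 m/s
Δx = v₀t + ½at² = 29.5·4 + 0.5·0·4² = 118 m
Final speed = 29.5 m/s

29.47 m/s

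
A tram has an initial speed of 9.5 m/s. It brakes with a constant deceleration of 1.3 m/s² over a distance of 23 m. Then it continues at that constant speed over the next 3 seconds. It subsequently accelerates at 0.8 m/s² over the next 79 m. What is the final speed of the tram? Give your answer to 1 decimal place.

12.5 m/s

Phase 1 (decelerating): v₀ = 9.50 m/s, a = -1.3 m/s².
v² = v₀² + 2aΔx = 9.50² + 2·-1.3·23 = 30.4 → v = 5.52 m/s
t = (v − v₀)/a = (5.52 − 9.50)/-1.3 = 3.06 s

Phase 2 (constant speed): v₀ = 5.52 m/s, a = 0 m/s².
v = v₀ + at = 5.52 + (0)(3) = 5.52 m/s
Δx = v₀t + ½at² = 5.52·3 + 0.5·0·3² = 16.6 m

Phase 3 (accelerating): v₀ = 5.52 m/s, a = 0.8 m/s².
v² = v₀² + 2aΔx = 5.52² + 2·0.8·79 = 157 → v = 12.5 m/s
t = (v − v₀)/a = (12.5 − 5.52)/0.8 = 8.76 s
Final speed = 12.5 m/s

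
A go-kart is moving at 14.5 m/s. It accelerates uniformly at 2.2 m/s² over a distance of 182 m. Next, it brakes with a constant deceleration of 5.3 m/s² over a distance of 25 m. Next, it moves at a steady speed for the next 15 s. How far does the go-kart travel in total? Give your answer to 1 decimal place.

616.7 m

Phase 1 (accelerating): v₀ = 14.5 m/s, a = 2.2 m/s².
v² = v₀² + 2aΔx = 14.5² + 2·2.2·182 = 1010 → v = 31.8 m/s
t = (v − v₀)/a = (31.8 − 14.5)/2.2 = 7.86 s

Phase 2 (decelerating): v₀ = 31.8 m/s, a = -5.3 m/s².
v² = v₀² + 2aΔx = 31.8² + 2·-5.3·25 = 746 → v = 27.3 m/s
t = (v − v₀)/a = (27.3 − 31.8)/-5.3 = 0.846 s

Phase 3 (constant speed): v₀ = 27.3 m/s, a = 0 m/s².
v = v₀ + at = 27.3 + (0)(15) = 27.3 m/s
Δx = v₀t + ½at² = 27.3·15 + 0.5·0·15² = 410 m
Total distance = 182 + 25.0 + 410 = 617 m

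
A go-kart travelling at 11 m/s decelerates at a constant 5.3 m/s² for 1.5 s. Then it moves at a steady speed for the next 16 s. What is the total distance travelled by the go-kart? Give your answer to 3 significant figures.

59.3 m

Phase 1 (decelerating): v₀ = 11.0 m/s, a = -5.3 m/s².
v = v₀ + at = 11.0 + (-5.3)(1.5) = 3.05 m/s
Δx = v₀t + ½at² = 11.0·1.5 + 0.5·-5.3·1.5² = 10.5 m

Phase 2 (constant speed): v₀ = 3.05 m/s, a = 0 m/s².
v = v₀ + at = 3.05 + (0)(16) = 3.05 m/s
Δx = v₀t + ½at² = 3.05·16 + 0.5·0·16² = 48.8 m
Total distance = 10.5 + 48.8 = 59.3 m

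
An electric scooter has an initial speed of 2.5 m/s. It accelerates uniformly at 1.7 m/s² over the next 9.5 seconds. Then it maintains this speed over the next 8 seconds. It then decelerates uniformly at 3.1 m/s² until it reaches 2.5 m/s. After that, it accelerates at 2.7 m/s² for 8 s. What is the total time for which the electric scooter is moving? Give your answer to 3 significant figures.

30.7 s

Phase 1 (accelerating): v₀ = 2.50 m/s, a = 1.7 m/s².
v = v₀ + at = 2.50 + (1.7)(9.5) = 18.6 m/s
Δx = v₀t + ½at² = 2.50·9.5 + 0.5·1.7·9.5² = 100 m

Phase 2 (constant speed): v₀ = 18.6 m/s, a = 0 m/s².
v = v₀ + at = 18.6 + (0)(8) = 18.6 m/s
Δx = v₀t + ½at² = 18.6·8 + 0.5·0·8² = 149 m

Phase 3 (decelerating): v₀ = 18.6 m/s, a = -3.1 m/s².
v = v₀ + at → t = (2.5 − 18.6) / -3.1 = 5.21 s
v² = v₀² + 2aΔx → Δx = (2.5² − 18.6²)/(2·-3.1) = 55.1 m

Phase 4 (accelerating): v₀ = 2.50 m/s, a = 2.7 m/s².
v = v₀ + at = 2.50 + (2.7)(8) = 24.1 m/s
Δx = v₀t + ½at² = 2.50·8 + 0.5·2.7·8² = 106 m
Total time = 9.50 + 8.00 + 5.21 + 8.00 = 30.7 s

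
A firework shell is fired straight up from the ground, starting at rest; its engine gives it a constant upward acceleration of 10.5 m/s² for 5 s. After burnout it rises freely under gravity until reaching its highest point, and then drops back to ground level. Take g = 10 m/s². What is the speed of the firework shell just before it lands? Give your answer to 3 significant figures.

73.4 m/s

Phase 1 (powered ascent): v₀ = 0 m/s, a = 10.5 m/s².
v = v₀ + at = 0 + (10.5)(5) = 52.5 m/s
Δx = v₀t + ½at² = 0·5 + 0.5·10.5·5² = 131 m

Phase 2 (coasting upward): v₀ = 52.5 m/s, a = -10 m/s².
v = v₀ + at → t = (0 − 52.5) / -10 = 5.25 s
v² = v₀² + 2aΔx → Δx = (0² − 52.5²)/(2·-10) = 138 m

Phase 3 (free fall): v₀ = 0 m/s, a = -10 m/s².
Falls 269 m from rest: t = √(2·269/10) = 7.34 s; v = g·t = 73.4 m/s.
Impact speed = 73.4 m/s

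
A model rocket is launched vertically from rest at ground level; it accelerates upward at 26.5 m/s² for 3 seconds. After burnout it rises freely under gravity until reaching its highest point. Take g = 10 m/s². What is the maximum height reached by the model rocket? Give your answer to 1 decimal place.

Phase 1 (powered ascent): v₀ = 0 m/s, a = 26.5 m/s².
v = v₀ + at = 0 + (26.5)(3) = 79.5 m/s
Δx = v₀t + ½at² = 0·3 + 0.5·26.5·3² = 119 m

Phase 2 (coasting upward): v₀ = 79.5 m/s, a = -10 m/s².
v = v₀ + at → t = (0 − 79.5) / -10 = 7.95 s
v² = v₀² + 2aΔx → Δx = (0² − 79.5²)/(2·-10) = 316 m
Maximum height = 119 + 316 = 435 m

435.3 m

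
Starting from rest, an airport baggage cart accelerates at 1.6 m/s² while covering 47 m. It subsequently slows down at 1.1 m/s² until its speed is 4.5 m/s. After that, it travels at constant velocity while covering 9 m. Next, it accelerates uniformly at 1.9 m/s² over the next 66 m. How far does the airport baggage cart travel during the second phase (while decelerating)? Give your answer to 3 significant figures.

Phase 1 (accelerating): v₀ = 0 m/s, a = 1.6 m/s².
v² = v₀² + 2aΔx = 0² + 2·1.6·47 = 150 → v = 12.3 m/s
t = (v − v₀)/a = (12.3 − 0)/1.6 = 7.66 s

Phase 2 (decelerating): v₀ = 12.3 m/s, a = -1.1 m/s².
v = v₀ + at → t = (4.5 − 12.3) / -1.1 = 7.06 s
v² = v₀² + 2aΔx → Δx = (4.5² − 12.3²)/(2·-1.1) = 59.2 m
Distance in phase 2 = 59.2 m

59.2 m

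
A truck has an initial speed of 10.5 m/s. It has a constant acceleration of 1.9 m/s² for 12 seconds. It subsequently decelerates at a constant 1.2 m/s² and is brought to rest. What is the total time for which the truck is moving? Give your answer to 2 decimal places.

Phase 1 (accelerating): v₀ = 10.5 m/s, a = 1.9 m/s².
v = v₀ + at = 10.5 + (1.9)(12) = 33.3 m/s
Δx = v₀t + ½at² = 10.5·12 + 0.5·1.9·12² = 263 m

Phase 2 (decelerating): v₀ = 33.3 m/s, a = -1.2 m/s².
v = v₀ + at → t = (0 − 33.3) / -1.2 = 27.8 s
v² = v₀² + 2aΔx → Δx = (0² − 33.3²)/(2·-1.2) = 462 m
Total time = 12.0 + 27.8 = 39.8 s

39.75 s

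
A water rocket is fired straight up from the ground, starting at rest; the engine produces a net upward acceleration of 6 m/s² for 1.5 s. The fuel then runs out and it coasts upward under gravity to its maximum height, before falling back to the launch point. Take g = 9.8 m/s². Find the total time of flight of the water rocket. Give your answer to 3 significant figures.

3.91 s

Phase 1 (powered ascent): v₀ = 0 m/s, a = 6 m/s².
v = v₀ + at = 0 + (6)(1.5) = 9.00 m/s
Δx = v₀t + ½at² = 0·1.5 + 0.5·6·1.5² = 6.75 m

Phase 2 (coasting upward): v₀ = 9.00 m/s, a = -9.8 m/s².
v = v₀ + at → t = (0 − 9.00) / -9.8 = 0.918 s
v² = v₀² + 2aΔx → Δx = (0² − 9.00²)/(2·-9.8) = 4.13 m

Phase 3 (free fall): v₀ = 0 m/s, a = -9.8 m/s².
Falls 10.9 m from rest: t = √(2·10.9/9.8) = 1.49 s; v = g·t = 14.6 m/s.
Total time = 1.50 + 0.918 + 1.49 = 3.91 s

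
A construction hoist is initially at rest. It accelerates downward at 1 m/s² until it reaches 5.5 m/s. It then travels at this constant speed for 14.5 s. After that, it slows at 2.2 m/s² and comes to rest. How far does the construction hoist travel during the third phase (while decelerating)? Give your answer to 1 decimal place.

Phase 1 (accelerating): v₀ = 0 m/s, a = 1 m/s².
v = v₀ + at → t = (5.5 − 0) / 1 = 5.50 s
v² = v₀² + 2aΔx → Δx = (5.5² − 0²)/(2·1) = 15.1 m

Phase 2 (constant speed): v₀ = 5.50 m/s, a = 0 m/s².
v = v₀ + at = 5.50 + (0)(14.5) = 5.50 m/s
Δx = v₀t + ½at² = 5.50·14.5 + 0.5·0·14.5² = 79.8 m

Phase 3 (decelerating): v₀ = 5.50 m/s, a = -2.2 m/s².
v = v₀ + at → t = (0 − 5.50) / -2.2 = 2.50 s
v² = v₀² + 2aΔx → Δx = (0² − 5.50²)/(2·-2.2) = 6.87 m
Distance in phase 3 = 6.87 m

6.9 m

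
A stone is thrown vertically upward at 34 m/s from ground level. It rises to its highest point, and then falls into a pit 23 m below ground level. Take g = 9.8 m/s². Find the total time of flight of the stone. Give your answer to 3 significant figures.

7.56 s

Phase 1 (rising): v₀ = 34.0 m/s, a = -9.8 m/s².
v = v₀ + at → t = (0 − 34.0) / -9.8 = 3.47 s
v² = v₀² + 2aΔx → Δx = (0² − 34.0²)/(2·-9.8) = 59.0 m

Phase 2 (falling): v₀ = 0 m/s, a = -9.8 m/s².
Falls 82.0 m from rest: t = √(2·82.0/9.8) = 4.09 s; v = g·t = 40.1 m/s.
Total time = 3.47 + 4.09 = 7.56 s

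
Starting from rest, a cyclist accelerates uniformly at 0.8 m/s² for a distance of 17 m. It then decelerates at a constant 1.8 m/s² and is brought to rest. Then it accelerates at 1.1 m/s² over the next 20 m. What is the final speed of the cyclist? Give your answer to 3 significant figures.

Phase 1 (accelerating): v₀ = 0 m/s, a = 0.8 m/s².
v² = v₀² + 2aΔx = 0² + 2·0.8·17 = 27.2 → v = 5.22 m/s
t = (v − v₀)/a = (5.22 − 0)/0.8 = 6.52 s

Phase 2 (decelerating): v₀ = 5.22 m/s, a = -1.8 m/s².
v = v₀ + at → t = (0 − 5.22) / -1.8 = 2.90 s
v² = v₀² + 2aΔx → Δx = (0² − 5.22²)/(2·-1.8) = 7.56 m

Phase 3 (accelerating): v₀ = 0 m/s, a = 1.1 m/s².
v² = v₀² + 2aΔx = 0² + 2·1.1·20 = 44.0 → v = 6.63 m/s
t = (v − v₀)/a = (6.63 − 0)/1.1 = 6.03 s
Final speed = 6.63 m/s

6.63 m/s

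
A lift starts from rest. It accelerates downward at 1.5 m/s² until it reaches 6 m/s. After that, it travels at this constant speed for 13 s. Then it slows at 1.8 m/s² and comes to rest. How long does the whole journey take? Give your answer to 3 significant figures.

20.3 s

Phase 1 (accelerating): v₀ = 0 m/s, a = 1.5 m/s².
v = v₀ + at → t = (6 − 0) / 1.5 = 4.00 s
v² = v₀² + 2aΔx → Δx = (6² − 0²)/(2·1.5) = 12.0 m

Phase 2 (constant speed): v₀ = 6.00 m/s, a = 0 m/s².
v = v₀ + at = 6.00 + (0)(13) = 6.00 m/s
Δx = v₀t + ½at² = 6.00·13 + 0.5·0·13² = 78.0 m

Phase 3 (decelerating): v₀ = 6.00 m/s, a = -1.8 m/s².
v = v₀ + at → t = (0 − 6.00) / -1.8 = 3.33 s
v² = v₀² + 2aΔx → Δx = (0² − 6.00²)/(2·-1.8) = 10.0 m
Total time = 4.00 + 13.0 + 3.33 = 20.3 s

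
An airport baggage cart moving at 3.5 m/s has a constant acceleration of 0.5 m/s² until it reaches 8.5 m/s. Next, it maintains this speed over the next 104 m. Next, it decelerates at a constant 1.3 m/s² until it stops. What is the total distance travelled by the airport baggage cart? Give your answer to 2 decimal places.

191.79 m

Phase 1 (accelerating): v₀ = 3.50 m/s, a = 0.5 m/s².
v = v₀ + at → t = (8.5 − 3.50) / 0.5 = 10.0 s
v² = v₀² + 2aΔx → Δx = (8.5² − 3.50²)/(2·0.5) = 60.0 m

Phase 2 (constant speed): v₀ = 8.50 m/s, a = 0 m/s².
Constant speed: t = d/v = 104/8.50 = 12.2 s

Phase 3 (decelerating): v₀ = 8.50 m/s, a = -1.3 m/s².
v = v₀ + at → t = (0 − 8.50) / -1.3 = 6.54 s
v² = v₀² + 2aΔx → Δx = (0² − 8.50²)/(2·-1.3) = 27.8 m
Total distance = 60.0 + 104 + 27.8 = 192 m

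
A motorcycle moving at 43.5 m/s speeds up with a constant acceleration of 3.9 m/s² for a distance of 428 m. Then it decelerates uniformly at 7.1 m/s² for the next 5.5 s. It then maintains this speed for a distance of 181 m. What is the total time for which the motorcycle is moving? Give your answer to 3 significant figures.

18.3 s

Phase 1 (accelerating): v₀ = 43.5 m/s, a = 3.9 m/s².
v² = v₀² + 2aΔx = 43.5² + 2·3.9·428 = 5230 → v = 72.3 m/s
t = (v − v₀)/a = (72.3 − 43.5)/3.9 = 7.39 s

Phase 2 (decelerating): v₀ = 72.3 m/s, a = -7.1 m/s².
v = v₀ + at = 72.3 + (-7.1)(5.5) = 33.3 m/s
Δx = v₀t + ½at² = 72.3·5.5 + 0.5·-7.1·5.5² = 290 m

Phase 3 (constant speed): v₀ = 33.3 m/s, a = 0 m/s².
Constant speed: t = d/v = 181/33.3 = 5.44 s
Total time = 7.39 + 5.50 + 5.44 = 18.3 s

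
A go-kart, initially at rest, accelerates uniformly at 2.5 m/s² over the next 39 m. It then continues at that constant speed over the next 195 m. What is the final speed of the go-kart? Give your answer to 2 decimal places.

Phase 1 (accelerating): v₀ = 0 m/s, a = 2.5 m/s².
v² = v₀² + 2aΔx = 0² + 2·2.5·39 = 195 → v = 14.0 m/s
t = (v − v₀)/a = (14.0 − 0)/2.5 = 5.59 s

Phase 2 (constant speed): v₀ = 14.0 m/s, a = 0 m/s².
Constant speed: t = d/v = 195/14.0 = 14.0 s
Final speed = 14.0 m/s

13.96 m/s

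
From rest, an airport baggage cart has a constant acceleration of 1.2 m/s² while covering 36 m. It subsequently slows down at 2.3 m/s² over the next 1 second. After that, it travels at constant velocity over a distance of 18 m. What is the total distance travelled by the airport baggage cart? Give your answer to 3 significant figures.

Phase 1 (accelerating): v₀ = 0 m/s, a = 1.2 m/s².
v² = v₀² + 2aΔx = 0² + 2·1.2·36 = 86.4 → v = 9.30 m/s
t = (v − v₀)/a = (9.30 − 0)/1.2 = 7.75 s

Phase 2 (decelerating): v₀ = 9.30 m/s, a = -2.3 m/s².
v = v₀ + at = 9.30 + (-2.3)(1) = 7.00 m/s
Δx = v₀t + ½at² = 9.30·1 + 0.5·-2.3·1² = 8.15 m

Phase 3 (constant speed): v₀ = 7.00 m/s, a = 0 m/s².
Constant speed: t = d/v = 18/7.00 = 2.57 s
Total distance = 36.0 + 8.15 + 18.0 = 62.1 m

62.1 m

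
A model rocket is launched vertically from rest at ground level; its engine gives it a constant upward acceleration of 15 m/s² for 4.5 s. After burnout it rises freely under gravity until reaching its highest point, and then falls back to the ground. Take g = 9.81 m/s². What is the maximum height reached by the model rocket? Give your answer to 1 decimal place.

384.1 m

Phase 1 (powered ascent): v₀ = 0 m/s, a = 15 m/s².
v = v₀ + at = 0 + (15)(4.5) = 67.5 m/s
Δx = v₀t + ½at² = 0·4.5 + 0.5·15·4.5² = 152 m

Phase 2 (coasting upward): v₀ = 67.5 m/s, a = -9.81 m/s².
v = v₀ + at → t = (0 − 67.5) / -9.81 = 6.88 s
v² = v₀² + 2aΔx → Δx = (0² − 67.5²)/(2·-9.81) = 232 m
Maximum height = 152 + 232 = 384 m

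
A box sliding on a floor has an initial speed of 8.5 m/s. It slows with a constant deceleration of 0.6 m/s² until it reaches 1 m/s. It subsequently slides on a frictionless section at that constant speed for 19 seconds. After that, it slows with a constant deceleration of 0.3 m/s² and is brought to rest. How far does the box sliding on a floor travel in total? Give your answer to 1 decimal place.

80.0 m

Phase 1 (decelerating): v₀ = 8.50 m/s, a = -0.6 m/s².
v = v₀ + at → t = (1 − 8.50) / -0.6 = 12.5 s
v² = v₀² + 2aΔx → Δx = (1² − 8.50²)/(2·-0.6) = 59.4 m

Phase 2 (constant speed): v₀ = 1.00 m/s, a = 0 m/s².
v = v₀ + at = 1.00 + (0)(19) = 1.00 m/s
Δx = v₀t + ½at² = 1.00·19 + 0.5·0·19² = 19.0 m

Phase 3 (decelerating): v₀ = 1.00 m/s, a = -0.3 m/s².
v = v₀ + at → t = (0 − 1.00) / -0.3 = 3.33 s
v² = v₀² + 2aΔx → Δx = (0² − 1.00²)/(2·-0.3) = 1.67 m
Total distance = 59.4 + 19.0 + 1.67 = 80.0 m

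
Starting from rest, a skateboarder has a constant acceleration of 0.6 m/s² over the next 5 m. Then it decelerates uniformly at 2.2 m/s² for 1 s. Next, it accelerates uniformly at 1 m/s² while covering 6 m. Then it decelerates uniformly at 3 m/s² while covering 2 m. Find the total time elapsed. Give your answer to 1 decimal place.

Phase 1 (accelerating): v₀ = 0 m/s, a = 0.6 m/s².
v² = v₀² + 2aΔx = 0² + 2·0.6·5 = 6.00 → v = 2.45 m/s
t = (v − v₀)/a = (2.45 − 0)/0.6 = 4.08 s

Phase 2 (decelerating): v₀ = 2.45 m/s, a = -2.2 m/s².
v = v₀ + at = 2.45 + (-2.2)(1) = 0.249 m/s
Δx = v₀t + ½at² = 2.45·1 + 0.5·-2.2·1² = 1.35 m

Phase 3 (accelerating): v₀ = 0.249 m/s, a = 1 m/s².
v² = v₀² + 2aΔx = 0.249² + 2·1·6 = 12.1 → v = 3.47 m/s
t = (v − v₀)/a = (3.47 − 0.249)/1 = 3.22 s

Phase 4 (decelerating): v₀ = 3.47 m/s, a = -3 m/s².
v² = v₀² + 2aΔx = 3.47² + 2·-3·2 = 0.0622 → v = 0.249 m/s
t = (v − v₀)/a = (0.249 − 3.47)/-3 = 1.07 s
Total time = 4.08 + 1.00 + 3.22 + 1.07 = 9.38 s

9.4 s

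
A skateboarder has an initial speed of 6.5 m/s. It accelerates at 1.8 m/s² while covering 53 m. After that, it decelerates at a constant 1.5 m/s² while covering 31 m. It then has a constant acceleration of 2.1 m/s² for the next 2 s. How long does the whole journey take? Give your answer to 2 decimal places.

Phase 1 (accelerating): v₀ = 6.50 m/s, a = 1.8 m/s².
v² = v₀² + 2aΔx = 6.50² + 2·1.8·53 = 233 → v = 15.3 m/s
t = (v − v₀)/a = (15.3 − 6.50)/1.8 = 4.87 s

Phase 2 (decelerating): v₀ = 15.3 m/s, a = -1.5 m/s².
v² = v₀² + 2aΔx = 15.3² + 2·-1.5·31 = 140 → v = 11.8 m/s
t = (v − v₀)/a = (11.8 − 15.3)/-1.5 = 2.29 s

Phase 3 (accelerating): v₀ = 11.8 m/s, a = 2.1 m/s².
v = v₀ + at = 11.8 + (2.1)(2) = 16.0 m/s
Δx = v₀t + ½at² = 11.8·2 + 0.5·2.1·2² = 27.9 m
Total time = 4.87 + 2.29 + 2.00 = 9.16 s

9.16 s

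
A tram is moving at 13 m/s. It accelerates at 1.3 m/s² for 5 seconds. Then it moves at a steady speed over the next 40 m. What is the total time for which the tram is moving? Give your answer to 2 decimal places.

Phase 1 (accelerating): v₀ = 13.0 m/s, a = 1.3 m/s².
v = v₀ + at = 13.0 + (1.3)(5) = 19.5 m/s
Δx = v₀t + ½at² = 13.0·5 + 0.5·1.3·5² = 81.2 m

Phase 2 (constant speed): v₀ = 19.5 m/s, a = 0 m/s².
Constant speed: t = d/v = 40/19.5 = 2.05 s
Total time = 5.00 + 2.05 = 7.05 s

7.05 s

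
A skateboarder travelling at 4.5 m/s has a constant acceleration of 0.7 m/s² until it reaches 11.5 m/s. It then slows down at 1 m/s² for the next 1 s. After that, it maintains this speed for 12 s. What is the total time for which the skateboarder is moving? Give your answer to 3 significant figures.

23.0 s

Phase 1 (accelerating): v₀ = 4.50 m/s, a = 0.7 m/s².
v = v₀ + at → t = (11.5 − 4.50) / 0.7 = 10.0 s
v² = v₀² + 2aΔx → Δx = (11.5² − 4.50²)/(2·0.7) = 80.0 m

Phase 2 (decelerating): v₀ = 11.5 m/s, a = -1 m/s².
v = v₀ + at = 11.5 + (-1)(1) = 10.5 m/s
Δx = v₀t + ½at² = 11.5·1 + 0.5·-1·1² = 11.0 m

Phase 3 (constant speed): v₀ = 10.5 m/s, a = 0 m/s².
v = v₀ + at = 10.5 + (0)(12) = 10.5 m/s
Δx = v₀t + ½at² = 10.5·12 + 0.5·0·12² = 126 m
Total time = 10.0 + 1.00 + 12.0 = 23.0 s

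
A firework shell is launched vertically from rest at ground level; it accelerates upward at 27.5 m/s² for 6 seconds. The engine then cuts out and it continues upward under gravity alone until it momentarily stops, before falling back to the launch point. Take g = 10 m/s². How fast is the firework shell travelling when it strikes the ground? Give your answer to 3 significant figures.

193 m/s

Phase 1 (powered ascent): v₀ = 0 m/s, a = 27.5 m/s².
v = v₀ + at = 0 + (27.5)(6) = 165 m/s
Δx = v₀t + ½at² = 0·6 + 0.5·27.5·6² = 495 m

Phase 2 (coasting upward): v₀ = 165 m/s, a = -10 m/s².
v = v₀ + at → t = (0 − 165) / -10 = 16.5 s
v² = v₀² + 2aΔx → Δx = (0² − 165²)/(2·-10) = 1360 m

Phase 3 (free fall): v₀ = 0 m/s, a = -10 m/s².
Falls 1860 m from rest: t = √(2·1860/10) = 19.3 s; v = g·t = 193 m/s.
Impact speed = 193 m/s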